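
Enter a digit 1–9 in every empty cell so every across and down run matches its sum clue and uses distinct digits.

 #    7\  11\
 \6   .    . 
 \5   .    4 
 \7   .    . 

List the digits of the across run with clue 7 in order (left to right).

2 5

7 in 3 cells must be {1,2,4}.
R2C1 = 5 − 4 = 1 completes the 5 across.
Nothing is forced directly, so branch on R1C1, whose candidates are 2 or 4. If R1C1 = 2: then R1C2 would have to be in {4} for the 6 across but in {1,2,5,6} for the 11 down — contradiction. So R1C1 = 4.
R1C2 = 6 − 4 = 2 completes the 6 across.
R3C1 = 7 − 5 = 2 completes the 7 down.
R3C2 = 7 − 2 = 5 completes the 7 across.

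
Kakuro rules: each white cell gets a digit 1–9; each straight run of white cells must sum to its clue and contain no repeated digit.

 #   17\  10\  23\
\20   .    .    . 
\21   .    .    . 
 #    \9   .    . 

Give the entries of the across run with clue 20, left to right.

9, 5, 6

17 in 2 cells must be {8,9}; 23 in 3 cells must be {6,8,9}.
Nothing is forced directly, so branch on R1C1, whose candidates are 8 or 9. If R1C1 = 8: that forces R1C3 = 9, R2C1 = 9, R2C3 = 8, R3C3 = 6, R1C2 = 3, after which R2C2 would have to be in {4} for the 21 across but in {1,2,5,6} for the 10 down — contradiction. So R1C1 = 9.
R2C1 = 17 − 9 = 8 completes the 17 down.
Nothing is forced directly, so branch on R1C3, whose candidates are 6 or 8. If R1C3 = 8: that forces R1C2 = 3, R2C2 = 6, after which R2C3 would have to be in {7} for the 21 across but in {6,9} for the 23 down — contradiction. So R1C3 = 6.
R1C2 = 20 − 15 = 5 completes the 20 across.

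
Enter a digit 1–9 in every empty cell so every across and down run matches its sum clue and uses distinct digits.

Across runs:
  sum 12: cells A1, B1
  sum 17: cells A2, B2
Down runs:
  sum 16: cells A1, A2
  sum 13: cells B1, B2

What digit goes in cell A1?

7

17 in 2 cells must be {8,9}; 16 in 2 cells must be {7,9}.
The 17 across and the 16 down share only 9, so A2 = 9.
B2 = 17 − 9 = 8 completes the 17 across.
A1 = 16 − 9 = 7 completes the 16 down.
B1 = 12 − 7 = 5 completes the 12 across.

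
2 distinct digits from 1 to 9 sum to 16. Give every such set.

{7,9}

2 distinct digits from 1–9 sum between 3 and 17.
Only one set works: {7,9}.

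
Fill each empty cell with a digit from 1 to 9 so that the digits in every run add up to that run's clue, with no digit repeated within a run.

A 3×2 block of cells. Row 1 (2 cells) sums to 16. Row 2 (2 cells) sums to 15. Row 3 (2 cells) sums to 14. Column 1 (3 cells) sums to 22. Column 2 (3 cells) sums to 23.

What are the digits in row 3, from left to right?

6 8

16 in 2 cells must be {7,9}; 23 in 3 cells must be {6,8,9}.
The 16 across and the 23 down share only 9, so (1,2) = 9.
(1,1) = 16 − 9 = 7 completes the 16 across.
Nothing is forced directly, so branch on (2,1), whose candidates are 6 or 9. If (2,1) = 6: then (2,2) would have to be in {9} for the 15 across but in {6,8} for the 23 down — contradiction. So (2,1) = 9.
(2,2) = 15 − 9 = 6 completes the 15 across.
(3,1) = 22 − 16 = 6 completes the 22 down.
(3,2) = 14 − 6 = 8 completes the 14 across.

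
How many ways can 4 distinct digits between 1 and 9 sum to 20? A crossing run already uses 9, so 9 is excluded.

7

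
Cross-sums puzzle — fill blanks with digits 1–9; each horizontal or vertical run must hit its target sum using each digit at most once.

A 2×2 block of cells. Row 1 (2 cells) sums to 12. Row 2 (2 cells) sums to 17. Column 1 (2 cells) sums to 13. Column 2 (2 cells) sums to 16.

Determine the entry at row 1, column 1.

5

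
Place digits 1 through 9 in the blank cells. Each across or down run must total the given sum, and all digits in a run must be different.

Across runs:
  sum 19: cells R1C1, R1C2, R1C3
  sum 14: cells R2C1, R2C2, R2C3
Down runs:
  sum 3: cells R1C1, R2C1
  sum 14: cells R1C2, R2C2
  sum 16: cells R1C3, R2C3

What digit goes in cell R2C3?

7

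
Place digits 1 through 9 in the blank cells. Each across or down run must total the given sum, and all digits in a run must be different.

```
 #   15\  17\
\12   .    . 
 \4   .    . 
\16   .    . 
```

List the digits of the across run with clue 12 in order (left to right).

4 in 2 cells must be {1,3}; 16 in 2 cells must be {7,9}.
Nothing is forced directly, so branch on R2C1, whose candidates are 1 or 3. If R2C1 = 1: that forces R2C2 = 3, R3C1 = 9, after which R3C2 would have to be in {7} for the 16 across but in {5,6,8,9} for the 17 down — contradiction. So R2C1 = 3.
R2C2 = 4 − 3 = 1 completes the 4 across.
Given what's placed, R3C1 must be 7 to fit the 16 across and 15 down.
R3C2 = 16 − 7 = 9 completes the 16 across.
R1C1 = 15 − 10 = 5 completes the 15 down.
R1C2 = 12 − 5 = 7 completes the 12 across.

5 7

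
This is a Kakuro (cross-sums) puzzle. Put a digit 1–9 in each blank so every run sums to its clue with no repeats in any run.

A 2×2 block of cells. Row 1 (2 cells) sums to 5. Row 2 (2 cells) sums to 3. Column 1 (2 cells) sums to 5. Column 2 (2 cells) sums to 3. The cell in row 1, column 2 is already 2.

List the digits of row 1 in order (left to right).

3 2

3 in 2 cells must be {1,2}.
(1,1) = 5 − 2 = 3 completes the 5 across.
(2,1) = 5 − 3 = 2 completes the 5 down.
(2,2) = 3 − 2 = 1 completes the 3 across.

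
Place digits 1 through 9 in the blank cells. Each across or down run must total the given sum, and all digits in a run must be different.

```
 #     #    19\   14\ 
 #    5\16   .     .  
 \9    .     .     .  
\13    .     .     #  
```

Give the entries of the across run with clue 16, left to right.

7 9

16 in 2 cells must be {7,9}.
The 16 across and the 14 down share only 9, so R1C3 = 9.
R2C3 = 14 − 9 = 5 completes the 14 down.
Intersecting the 13 across with the 5 down forces R3C1 = 4.
R3C2 = 13 − 4 = 9 completes the 13 across.
R1C2 = 16 − 9 = 7 completes the 16 across.
R2C1 = 5 − 4 = 1 completes the 5 down.
R2C2 = 9 − 6 = 3 completes the 9 across.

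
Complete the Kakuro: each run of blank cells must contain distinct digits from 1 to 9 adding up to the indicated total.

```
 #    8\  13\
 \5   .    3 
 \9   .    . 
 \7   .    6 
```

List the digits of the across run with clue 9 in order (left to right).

5 4

R1C1 = 5 − 3 = 2 completes the 5 across.
R2C2 = 13 − 9 = 4 completes the 13 down.
R3C1 = 7 − 6 = 1 completes the 7 across.
R2C1 = 9 − 4 = 5 completes the 9 across.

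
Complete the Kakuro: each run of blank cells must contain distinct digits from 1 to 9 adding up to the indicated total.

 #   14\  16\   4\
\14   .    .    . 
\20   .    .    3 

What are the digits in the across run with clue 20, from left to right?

8, 9, 3

16 in 2 cells must be {7,9}; 4 in 2 cells must be {1,3}.
R1C3 = 4 − 3 = 1 completes the 4 down.
R2C2 = 9: the only remaining digit allowed by both the 20 across and the 16 down.
R1C2 = 16 − 9 = 7 completes the 16 down.
R2C1 = 20 − 12 = 8 completes the 20 across.
R1C1 = 14 − 8 = 6 completes the 14 across.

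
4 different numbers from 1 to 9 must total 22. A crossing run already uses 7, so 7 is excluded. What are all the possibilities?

{1,4,8,9}; {2,3,8,9}; {2,5,6,9}; {3,4,6,9}; {3,5,6,8}

4 distinct digits from 1–9 sum between 10 and 30.
Dropping sets that contain 7.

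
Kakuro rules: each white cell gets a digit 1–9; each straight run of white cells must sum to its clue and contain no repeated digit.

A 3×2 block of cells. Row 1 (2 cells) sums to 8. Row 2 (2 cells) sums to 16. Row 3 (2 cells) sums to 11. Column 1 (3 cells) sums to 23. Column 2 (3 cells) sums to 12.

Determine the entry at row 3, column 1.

8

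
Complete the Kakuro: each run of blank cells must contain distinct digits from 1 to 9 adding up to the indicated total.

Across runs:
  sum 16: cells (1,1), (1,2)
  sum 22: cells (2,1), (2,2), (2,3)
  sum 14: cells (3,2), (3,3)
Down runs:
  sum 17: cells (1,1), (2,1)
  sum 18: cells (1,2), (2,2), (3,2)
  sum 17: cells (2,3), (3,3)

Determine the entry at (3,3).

8

16 in 2 cells must be {7,9}; 17 in 2 cells must be {8,9}.
The 16 across and the 17 down share only 9, so (1,1) = 9.
(1,2) = 16 − 9 = 7 completes the 16 across.
(2,1) = 17 − 9 = 8 completes the 17 down.
(2,3) = 9: the only remaining digit allowed by both the 22 across and the 17 down.
(3,3) = 17 − 9 = 8 completes the 17 down.
(2,2) = 22 − 17 = 5 completes the 22 across.
(3,2) = 14 − 8 = 6 completes the 14 across.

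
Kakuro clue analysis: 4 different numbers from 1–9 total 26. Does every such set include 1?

No

Counterexample: {2,7,8,9} sums to 26 without using 1.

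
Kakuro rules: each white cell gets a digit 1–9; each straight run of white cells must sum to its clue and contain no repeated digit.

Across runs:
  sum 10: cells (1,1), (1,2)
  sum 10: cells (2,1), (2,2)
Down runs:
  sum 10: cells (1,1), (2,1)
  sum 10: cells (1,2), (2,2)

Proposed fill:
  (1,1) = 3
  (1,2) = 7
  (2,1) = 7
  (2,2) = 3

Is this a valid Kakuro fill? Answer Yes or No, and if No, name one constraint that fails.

Across: 3+7=10; 7+3=10. Down: 3+7=10; 7+3=10. No digit repeats within any run.

Yes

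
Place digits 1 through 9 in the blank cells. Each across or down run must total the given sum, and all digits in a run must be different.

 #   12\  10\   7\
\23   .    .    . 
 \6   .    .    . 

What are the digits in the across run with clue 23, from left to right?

9, 8, 6

23 in 3 cells must be {6,8,9}; 6 in 3 cells must be {1,2,3}.
The 23 across and the 7 down share only 6, so R1C3 = 6.
The 6 across and the 12 down share only 3, so R2C1 = 3.
R2C3 = 7 − 6 = 1 completes the 7 down.
R1C1 = 12 − 3 = 9 completes the 12 down.
R1C2 = 23 − 15 = 8 completes the 23 across.
R2C2 = 6 − 4 = 2 completes the 6 across.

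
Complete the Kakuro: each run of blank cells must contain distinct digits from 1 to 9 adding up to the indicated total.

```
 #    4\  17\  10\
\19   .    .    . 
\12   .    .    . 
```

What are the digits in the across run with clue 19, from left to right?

3 9 7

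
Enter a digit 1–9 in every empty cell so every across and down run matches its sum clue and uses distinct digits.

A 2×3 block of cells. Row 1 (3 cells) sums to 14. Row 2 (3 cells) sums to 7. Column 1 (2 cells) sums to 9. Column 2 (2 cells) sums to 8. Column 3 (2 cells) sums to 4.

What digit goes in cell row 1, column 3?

7 in 3 cells must be {1,2,4}; 4 in 2 cells must be {1,3}.
The 7 across and the 4 down share only 1, so (2,3) = 1.
(1,3) = 4 − 1 = 3 completes the 4 down.
Given what's placed, (2,2) must be 2 to fit the 7 across and 8 down.
(1,2) = 8 − 2 = 6 completes the 8 down.
(2,1) = 7 − 3 = 4 completes the 7 across.
(1,1) = 14 − 9 = 5 completes the 14 across.

3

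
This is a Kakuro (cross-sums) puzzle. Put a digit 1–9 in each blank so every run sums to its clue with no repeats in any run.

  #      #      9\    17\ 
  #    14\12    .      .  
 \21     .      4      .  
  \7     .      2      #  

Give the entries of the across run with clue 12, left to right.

3, 9

17 in 2 cells must be {8,9}.
R1C2 = 9 − 6 = 3 completes the 9 down.
R1C3 = 12 − 3 = 9 completes the 12 across.
R2C3 = 17 − 9 = 8 completes the 17 down.
R3C1 = 7 − 2 = 5 completes the 7 across.
R2C1 = 21 − 12 = 9 completes the 21 across.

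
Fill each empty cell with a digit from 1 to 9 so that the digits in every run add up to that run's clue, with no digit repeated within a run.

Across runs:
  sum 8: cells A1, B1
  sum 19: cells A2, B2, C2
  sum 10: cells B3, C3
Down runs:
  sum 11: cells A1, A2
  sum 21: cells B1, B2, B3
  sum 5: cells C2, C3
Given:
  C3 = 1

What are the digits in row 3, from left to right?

9 1

C2 = 5 − 1 = 4 completes the 5 down.
B3 = 10 − 1 = 9 completes the 10 across.
No cell is forced outright now. B1 can only be 5 or 7 (the digits allowed by both its 8 across and its 21 down). If B1 = 7: then A1 would have to be in {1} for the 8 across but in {2,3,4,5,6,7,8,9} for the 11 down — contradiction. So B1 = 5.
A1 = 8 − 5 = 3 completes the 8 across.
A2 = 11 − 3 = 8 completes the 11 down.
B2 = 19 − 12 = 7 completes the 19 across.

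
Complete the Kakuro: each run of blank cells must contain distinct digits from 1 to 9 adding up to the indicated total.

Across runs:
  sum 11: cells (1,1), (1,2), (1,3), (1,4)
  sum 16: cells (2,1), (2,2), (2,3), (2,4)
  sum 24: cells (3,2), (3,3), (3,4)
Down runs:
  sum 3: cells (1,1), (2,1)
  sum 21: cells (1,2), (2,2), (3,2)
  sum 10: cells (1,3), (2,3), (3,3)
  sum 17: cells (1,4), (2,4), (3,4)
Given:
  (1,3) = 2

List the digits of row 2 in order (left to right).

2, 7, 1, 6

11 in 4 cells must be {1,2,3,5}; 24 in 3 cells must be {7,8,9}; 3 in 2 cells must be {1,2}.
Given what's placed, (1,1) must be 1 to fit the 11 across and 3 down.
Given what's placed, (1,2) must be 5 to fit the 11 across and 21 down.
(1,4) = 11 − 8 = 3 completes the 11 across.
(2,1) = 3 − 1 = 2 completes the 3 down.
Given what's placed, (3,3) must be 7 to fit the 24 across and 10 down.
(2,3) = 10 − 9 = 1 completes the 10 down.
Given what's placed, (3,2) must be 9 to fit the 24 across and 21 down.
(3,4) = 24 − 16 = 8 completes the 24 across.
(2,2) = 21 − 14 = 7 completes the 21 down.
(2,4) = 16 − 10 = 6 completes the 16 across.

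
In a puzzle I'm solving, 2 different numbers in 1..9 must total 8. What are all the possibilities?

2 distinct digits from 1–9 sum between 3 and 17.

{1,7}; {2,6}; {3,5}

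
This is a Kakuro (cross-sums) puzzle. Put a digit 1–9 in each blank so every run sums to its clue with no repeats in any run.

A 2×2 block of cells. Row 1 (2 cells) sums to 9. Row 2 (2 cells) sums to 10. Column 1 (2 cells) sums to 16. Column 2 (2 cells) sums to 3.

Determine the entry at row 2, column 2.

16 in 2 cells must be {7,9}; 3 in 2 cells must be {1,2}.
The 9 across and the 16 down share only 7, so (1,1) = 7.
(1,2) = 9 − 7 = 2 completes the 9 across.
(2,1) = 16 − 7 = 9 completes the 16 down.
(2,2) = 10 − 9 = 1 completes the 10 across.

1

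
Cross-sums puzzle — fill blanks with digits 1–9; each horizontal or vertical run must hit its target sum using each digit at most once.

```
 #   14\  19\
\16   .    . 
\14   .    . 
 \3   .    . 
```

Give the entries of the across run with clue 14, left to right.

6, 8

16 in 2 cells must be {7,9}; 3 in 2 cells must be {1,2}.
The 3 across and the 19 down share only 2, so R3C2 = 2.
Given what's placed, R1C2 must be 9 to fit the 16 across and 19 down.
R2C2 = 19 − 11 = 8 completes the 19 down.
R3C1 = 3 − 2 = 1 completes the 3 across.
R1C1 = 16 − 9 = 7 completes the 16 across.
R2C1 = 14 − 8 = 6 completes the 14 across.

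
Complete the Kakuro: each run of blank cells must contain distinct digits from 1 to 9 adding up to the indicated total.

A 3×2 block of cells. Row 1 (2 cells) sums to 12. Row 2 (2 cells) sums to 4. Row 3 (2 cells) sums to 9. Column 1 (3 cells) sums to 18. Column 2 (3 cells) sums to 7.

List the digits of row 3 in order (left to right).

4 in 2 cells must be {1,3}; 7 in 3 cells must be {1,2,4}.
The 12 across and the 7 down share only 4, so (1,2) = 4.
Given what's placed, (2,2) must be 1 to fit the 4 across and 7 down.
(3,2) = 7 − 5 = 2 completes the 7 down.
(1,1) = 12 − 4 = 8 completes the 12 across.
(2,1) = 4 − 1 = 3 completes the 4 across.
(3,1) = 9 − 2 = 7 completes the 9 across.

7 2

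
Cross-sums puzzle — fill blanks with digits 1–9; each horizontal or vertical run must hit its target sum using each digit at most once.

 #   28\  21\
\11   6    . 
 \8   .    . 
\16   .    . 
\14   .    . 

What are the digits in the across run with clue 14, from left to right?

8 6

16 in 2 cells must be {7,9}.
R1C2 = 11 − 6 = 5 completes the 11 across.
R2C1 = 5: the only remaining digit allowed by both the 8 across and the 28 down.
R2C2 = 8 − 5 = 3 completes the 8 across.
Given what's placed, R3C1 must be 9 to fit the 16 across and 28 down.
R3C2 = 16 − 9 = 7 completes the 16 across.
R4C1 = 28 − 20 = 8 completes the 28 down.
R4C2 = 14 − 8 = 6 completes the 14 across.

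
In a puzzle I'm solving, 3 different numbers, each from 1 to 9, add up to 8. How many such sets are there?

2

3 distinct digits from 1–9 sum between 6 and 24.
Enumerating: {1,2,5}, {1,3,4}.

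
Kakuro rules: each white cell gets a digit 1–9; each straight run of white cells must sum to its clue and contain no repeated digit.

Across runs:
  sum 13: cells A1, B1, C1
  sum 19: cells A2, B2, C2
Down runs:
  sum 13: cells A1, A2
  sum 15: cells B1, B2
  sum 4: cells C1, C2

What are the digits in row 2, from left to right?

9 7 3

4 in 2 cells must be {1,3}.
The 19 across and the 4 down share only 3, so C2 = 3.
C1 = 4 − 3 = 1 completes the 4 down.
Nothing is forced directly, so branch on A2, whose candidates are 7 or 9. If A2 = 7: then A1 would have to be in {3,4,5,7,8,9} for the 13 across but in {6} for the 13 down — contradiction. So A2 = 9.
A1 = 13 − 9 = 4 completes the 13 down.
B1 = 13 − 5 = 8 completes the 13 across.
B2 = 19 − 12 = 7 completes the 19 across.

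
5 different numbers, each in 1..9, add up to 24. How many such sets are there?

11

5 distinct digits from 1–9 sum between 15 and 35.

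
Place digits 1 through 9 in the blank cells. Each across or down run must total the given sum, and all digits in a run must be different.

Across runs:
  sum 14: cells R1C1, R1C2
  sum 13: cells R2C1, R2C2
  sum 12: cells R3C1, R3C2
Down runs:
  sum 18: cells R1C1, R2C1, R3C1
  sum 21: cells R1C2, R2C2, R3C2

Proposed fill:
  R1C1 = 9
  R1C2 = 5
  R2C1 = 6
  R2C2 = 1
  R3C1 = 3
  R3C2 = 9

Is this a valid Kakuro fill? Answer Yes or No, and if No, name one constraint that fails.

No — the across run R2C1–R2C2 sums to 7, not 13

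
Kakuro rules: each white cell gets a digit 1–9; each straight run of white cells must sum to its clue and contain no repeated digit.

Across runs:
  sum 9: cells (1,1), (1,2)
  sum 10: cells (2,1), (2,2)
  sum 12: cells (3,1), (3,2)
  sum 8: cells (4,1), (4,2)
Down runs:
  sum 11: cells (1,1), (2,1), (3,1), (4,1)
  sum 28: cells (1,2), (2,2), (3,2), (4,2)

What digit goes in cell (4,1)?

1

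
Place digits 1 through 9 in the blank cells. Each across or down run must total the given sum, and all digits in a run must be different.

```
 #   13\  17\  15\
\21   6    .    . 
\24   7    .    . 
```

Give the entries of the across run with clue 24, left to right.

24 in 3 cells must be {7,8,9}; 17 in 2 cells must be {8,9}.
R1C2 = 8: the only remaining digit allowed by both the 21 across and the 17 down.
R1C3 = 21 − 14 = 7 completes the 21 across.
R2C2 = 17 − 8 = 9 completes the 17 down.
R2C3 = 24 − 16 = 8 completes the 24 across.

7 9 8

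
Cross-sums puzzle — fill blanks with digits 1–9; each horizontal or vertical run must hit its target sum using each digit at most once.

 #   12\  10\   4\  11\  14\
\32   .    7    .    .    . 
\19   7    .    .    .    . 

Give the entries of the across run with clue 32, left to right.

5 7 3 9 8

4 in 2 cells must be {1,3}.
R1C1 = 12 − 7 = 5 completes the 12 down.
R1C3 = 3: the only remaining digit allowed by both the 32 across and the 4 down.
R2C2 = 10 − 7 = 3 completes the 10 down.
R2C3 = 4 − 3 = 1 completes the 4 down.
R2C5 = 6: the only remaining digit allowed by both the 19 across and the 14 down.
R1C5 = 14 − 6 = 8 completes the 14 down.
R2C4 = 19 − 17 = 2 completes the 19 across.
R1C4 = 32 − 23 = 9 completes the 32 across.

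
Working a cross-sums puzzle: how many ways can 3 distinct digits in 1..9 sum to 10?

3 distinct digits from 1–9 sum between 6 and 24.
Enumerating: {1,2,7}, {1,3,6}, {1,4,5}, {2,3,5}.

4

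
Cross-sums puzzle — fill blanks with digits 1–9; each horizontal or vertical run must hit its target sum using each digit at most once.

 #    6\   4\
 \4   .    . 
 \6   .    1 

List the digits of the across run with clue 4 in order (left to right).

1, 3

4 in 2 cells must be {1,3}.
The 4 across and the 6 down share only 1, so R1C1 = 1.
R1C2 = 4 − 1 = 3 completes the 4 across.
R2C1 = 6 − 1 = 5 completes the 6 across.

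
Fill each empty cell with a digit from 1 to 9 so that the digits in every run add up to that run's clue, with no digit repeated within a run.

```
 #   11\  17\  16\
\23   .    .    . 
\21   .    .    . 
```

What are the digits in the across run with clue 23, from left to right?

23 in 3 cells must be {6,8,9}; 17 in 2 cells must be {8,9}; 16 in 2 cells must be {7,9}.
The 23 across and the 16 down share only 9, so R1C3 = 9.
R2C3 = 16 − 9 = 7 completes the 16 down.
Given what's placed, R1C2 must be 8 to fit the 23 across and 17 down.
R2C2 = 17 − 8 = 9 completes the 17 down.
R1C1 = 23 − 17 = 6 completes the 23 across.
R2C1 = 21 − 16 = 5 completes the 21 across.

6 8 9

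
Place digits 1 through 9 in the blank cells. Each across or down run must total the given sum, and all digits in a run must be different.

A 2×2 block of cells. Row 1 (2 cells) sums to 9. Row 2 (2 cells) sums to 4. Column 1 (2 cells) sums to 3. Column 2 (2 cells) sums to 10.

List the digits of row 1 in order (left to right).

2 7

4 in 2 cells must be {1,3}; 3 in 2 cells must be {1,2}.
The 4 across and the 3 down share only 1, so (2,1) = 1.
(2,2) = 4 − 1 = 3 completes the 4 across.
(1,1) = 3 − 1 = 2 completes the 3 down.
(1,2) = 9 − 2 = 7 completes the 9 across.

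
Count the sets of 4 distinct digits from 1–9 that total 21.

4 distinct digits from 1–9 sum between 10 and 30.

11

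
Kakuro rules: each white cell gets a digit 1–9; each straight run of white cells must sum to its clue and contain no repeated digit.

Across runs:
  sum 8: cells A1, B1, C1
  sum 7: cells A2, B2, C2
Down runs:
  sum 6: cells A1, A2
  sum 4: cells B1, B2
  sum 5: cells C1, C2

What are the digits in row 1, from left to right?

4 3 1

7 in 3 cells must be {1,2,4}; 4 in 2 cells must be {1,3}.
The 7 across and the 4 down share only 1, so B2 = 1.
B1 = 4 − 1 = 3 completes the 4 down.
Nothing is forced directly, so branch on A2, whose candidates are 2 or 4. If A2 = 4: then A1 would have to be in {1,4} for the 8 across but in {2} for the 6 down — contradiction. So A2 = 2.
A1 = 6 − 2 = 4 completes the 6 down.
C1 = 8 − 7 = 1 completes the 8 across.
C2 = 7 − 3 = 4 completes the 7 across.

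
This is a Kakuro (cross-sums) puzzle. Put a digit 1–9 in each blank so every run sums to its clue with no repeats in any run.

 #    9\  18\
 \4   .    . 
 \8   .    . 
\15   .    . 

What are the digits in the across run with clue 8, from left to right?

2 6

4 in 2 cells must be {1,3}.
The 15 across and the 9 down share only 6, so R3C1 = 6.
R3C2 = 15 − 6 = 9 completes the 15 across.
Given what's placed, R1C1 must be 1 to fit the 4 across and 9 down.
R1C2 = 4 − 1 = 3 completes the 4 across.
R2C1 = 9 − 7 = 2 completes the 9 down.
R2C2 = 8 − 2 = 6 completes the 8 across.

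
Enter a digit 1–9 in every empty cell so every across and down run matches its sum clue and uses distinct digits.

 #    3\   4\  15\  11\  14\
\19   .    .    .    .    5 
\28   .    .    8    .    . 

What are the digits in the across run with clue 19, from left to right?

3 in 2 cells must be {1,2}; 4 in 2 cells must be {1,3}.
R1C3 = 15 − 8 = 7 completes the 15 down.
R2C5 = 14 − 5 = 9 completes the 14 down.
Given what's placed, R1C2 must be 1 to fit the 19 across and 4 down.
R2C2 = 4 − 1 = 3 completes the 4 down.
R1C1 = 2: the only remaining digit allowed by both the 19 across and the 3 down.
R1C4 = 19 − 15 = 4 completes the 19 across.

2 1 7 4 5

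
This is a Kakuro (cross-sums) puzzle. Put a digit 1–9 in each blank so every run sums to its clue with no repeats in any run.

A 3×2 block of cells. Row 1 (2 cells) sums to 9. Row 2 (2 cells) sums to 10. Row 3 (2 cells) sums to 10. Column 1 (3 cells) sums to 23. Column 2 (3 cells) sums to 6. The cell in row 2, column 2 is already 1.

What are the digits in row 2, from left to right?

9 1

23 in 3 cells must be {6,8,9}; 6 in 3 cells must be {1,2,3}.
(2,1) = 10 − 1 = 9 completes the 10 across.
No cell is forced outright now. (1,1) can only be 6 or 8 (the digits allowed by both its 9 across and its 23 down). If (1,1) = 8: then (1,2) would have to be in {1} for the 9 across but in {2,3} for the 6 down — contradiction. So (1,1) = 6.
(1,2) = 9 − 6 = 3 completes the 9 across.
(3,1) = 23 − 15 = 8 completes the 23 down.
(3,2) = 10 − 8 = 2 completes the 10 across.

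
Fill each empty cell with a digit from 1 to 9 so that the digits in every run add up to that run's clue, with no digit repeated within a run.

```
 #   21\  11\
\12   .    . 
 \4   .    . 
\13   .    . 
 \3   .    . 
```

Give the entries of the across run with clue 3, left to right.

1 2

4 in 2 cells must be {1,3}; 3 in 2 cells must be {1,2}; 11 in 4 cells must be {1,2,3,5}.
Only 5 fits R3C2 under both its across sum 13 and down sum 11.
Given what's placed, R1C2 must be 3 to fit the 12 across and 11 down.
R2C2 = 1: the only remaining digit allowed by both the 4 across and the 11 down.
R3C1 = 13 − 5 = 8 completes the 13 across.
R4C2 = 11 − 9 = 2 completes the 11 down.
R1C1 = 12 − 3 = 9 completes the 12 across.
R2C1 = 4 − 1 = 3 completes the 4 across.
R4C1 = 3 − 2 = 1 completes the 3 across.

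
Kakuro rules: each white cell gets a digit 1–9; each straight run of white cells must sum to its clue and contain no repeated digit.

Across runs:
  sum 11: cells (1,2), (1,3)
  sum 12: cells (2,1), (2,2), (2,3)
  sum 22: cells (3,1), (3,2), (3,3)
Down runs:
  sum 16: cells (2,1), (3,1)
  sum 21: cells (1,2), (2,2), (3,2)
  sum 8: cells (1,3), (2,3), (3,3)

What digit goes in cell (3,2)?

16 in 2 cells must be {7,9}.
Only 5 fits (3,3) under both its across sum 22 and down sum 8.
Given what's placed, (1,3) must be 2 to fit the 11 across and 8 down.
(2,3) = 8 − 7 = 1 completes the 8 down.
(3,1) = 9: the only remaining digit allowed by both the 22 across and the 16 down.
(3,2) = 22 − 14 = 8 completes the 22 across.

8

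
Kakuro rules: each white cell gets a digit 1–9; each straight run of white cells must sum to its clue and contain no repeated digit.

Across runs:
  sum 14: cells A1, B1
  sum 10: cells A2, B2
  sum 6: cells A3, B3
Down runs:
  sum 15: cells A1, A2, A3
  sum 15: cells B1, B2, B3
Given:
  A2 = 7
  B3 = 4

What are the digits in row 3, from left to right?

2 4

B2 = 10 − 7 = 3 completes the 10 across.
A3 = 6 − 4 = 2 completes the 6 across.
A1 = 15 − 9 = 6 completes the 15 down.
B1 = 14 − 6 = 8 completes the 14 across.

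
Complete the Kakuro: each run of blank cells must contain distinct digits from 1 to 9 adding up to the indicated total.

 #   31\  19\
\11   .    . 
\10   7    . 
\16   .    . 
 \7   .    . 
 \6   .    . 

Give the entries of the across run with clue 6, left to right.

4 2

16 in 2 cells must be {7,9}.
R2C2 = 10 − 7 = 3 completes the 10 across.
R3C1 = 9: the only remaining digit allowed by both the 16 across and the 31 down.
R3C2 = 16 − 9 = 7 completes the 16 across.
Nothing is forced directly, so branch on R1C2, whose candidates are 2 or 6. If R1C2 = 2: then R1C1 would have to be in {9} for the 11 across but in {1,2,3,4,5,6,8} for the 31 down — contradiction. So R1C2 = 6.
R1C1 = 11 − 6 = 5 completes the 11 across.
Nothing is forced directly, so branch on R4C2, whose candidates are 1 or 2. If R4C2 = 2: then R4C1 would have to be in {5} for the 7 across but in {2,4,6,8} for the 31 down — contradiction. So R4C2 = 1.
R4C1 = 7 − 1 = 6 completes the 7 across.
R5C1 = 31 − 27 = 4 completes the 31 down.
R5C2 = 6 − 4 = 2 completes the 6 across.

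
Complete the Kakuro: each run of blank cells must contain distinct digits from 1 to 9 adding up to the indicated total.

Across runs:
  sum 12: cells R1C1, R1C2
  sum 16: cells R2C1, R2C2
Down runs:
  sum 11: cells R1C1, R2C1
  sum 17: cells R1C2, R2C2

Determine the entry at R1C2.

8

16 in 2 cells must be {7,9}; 17 in 2 cells must be {8,9}.
The 16 across and the 17 down share only 9, so R2C2 = 9.
R1C2 = 17 − 9 = 8 completes the 17 down.
R2C1 = 16 − 9 = 7 completes the 16 across.
R1C1 = 12 − 8 = 4 completes the 12 across.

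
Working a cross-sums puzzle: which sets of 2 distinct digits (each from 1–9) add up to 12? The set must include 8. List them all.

{4,8}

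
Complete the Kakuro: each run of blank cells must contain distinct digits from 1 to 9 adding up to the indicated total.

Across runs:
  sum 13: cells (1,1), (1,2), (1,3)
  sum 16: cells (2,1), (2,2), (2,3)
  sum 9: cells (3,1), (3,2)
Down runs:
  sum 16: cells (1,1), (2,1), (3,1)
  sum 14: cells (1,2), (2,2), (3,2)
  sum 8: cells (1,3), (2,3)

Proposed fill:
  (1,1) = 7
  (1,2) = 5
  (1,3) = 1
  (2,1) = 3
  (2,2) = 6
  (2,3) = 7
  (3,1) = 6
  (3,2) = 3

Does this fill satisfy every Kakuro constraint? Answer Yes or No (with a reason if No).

Yes

Across: 7+5+1=13; 3+6+7=16; 6+3=9. Down: 7+3+6=16; 5+6+3=14; 1+7=8. No digit repeats within any run.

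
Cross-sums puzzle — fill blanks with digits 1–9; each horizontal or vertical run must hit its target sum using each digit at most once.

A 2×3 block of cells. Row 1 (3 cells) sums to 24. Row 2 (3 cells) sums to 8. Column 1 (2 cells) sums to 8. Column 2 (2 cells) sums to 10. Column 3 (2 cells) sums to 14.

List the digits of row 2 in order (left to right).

24 in 3 cells must be {7,8,9}.
The 24 across and the 8 down share only 7, so (1,1) = 7.
(2,1) = 8 − 7 = 1 completes the 8 down.
Given what's placed, (2,3) must be 5 to fit the 8 across and 14 down.
(1,3) = 14 − 5 = 9 completes the 14 down.
(2,2) = 8 − 6 = 2 completes the 8 across.
(1,2) = 24 − 16 = 8 completes the 24 across.

1 2 5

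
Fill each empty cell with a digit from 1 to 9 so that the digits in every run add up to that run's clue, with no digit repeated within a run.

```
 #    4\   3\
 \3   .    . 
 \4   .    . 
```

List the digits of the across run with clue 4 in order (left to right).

3, 1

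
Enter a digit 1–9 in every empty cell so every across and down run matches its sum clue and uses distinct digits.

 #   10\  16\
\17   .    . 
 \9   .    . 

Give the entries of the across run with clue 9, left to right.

2, 7

17 in 2 cells must be {8,9}; 16 in 2 cells must be {7,9}.
The 17 across and the 16 down share only 9, so R1C2 = 9.
R2C2 = 16 − 9 = 7 completes the 16 down.
R1C1 = 17 − 9 = 8 completes the 17 across.
R2C1 = 9 − 7 = 2 completes the 9 across.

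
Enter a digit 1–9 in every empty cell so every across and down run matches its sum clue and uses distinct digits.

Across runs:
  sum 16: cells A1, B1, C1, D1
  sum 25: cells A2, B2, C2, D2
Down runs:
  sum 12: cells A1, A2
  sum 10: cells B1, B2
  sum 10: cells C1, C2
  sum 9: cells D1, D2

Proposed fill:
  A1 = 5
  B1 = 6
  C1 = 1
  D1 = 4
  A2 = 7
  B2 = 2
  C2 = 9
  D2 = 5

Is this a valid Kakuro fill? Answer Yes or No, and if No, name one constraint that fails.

No — the down run B1–B2 sums to 8, not 10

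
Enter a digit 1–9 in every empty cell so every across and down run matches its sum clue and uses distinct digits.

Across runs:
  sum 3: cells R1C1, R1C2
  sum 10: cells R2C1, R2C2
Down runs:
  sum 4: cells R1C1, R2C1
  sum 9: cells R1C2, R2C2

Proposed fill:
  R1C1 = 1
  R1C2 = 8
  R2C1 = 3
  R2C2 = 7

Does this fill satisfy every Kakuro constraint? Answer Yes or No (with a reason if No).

No — the down run R1C2–R2C2 sums to 15, not 9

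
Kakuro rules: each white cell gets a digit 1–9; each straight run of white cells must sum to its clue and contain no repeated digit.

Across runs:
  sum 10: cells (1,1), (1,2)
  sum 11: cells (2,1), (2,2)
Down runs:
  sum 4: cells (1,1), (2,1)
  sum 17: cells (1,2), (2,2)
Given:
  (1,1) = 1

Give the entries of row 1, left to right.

1 9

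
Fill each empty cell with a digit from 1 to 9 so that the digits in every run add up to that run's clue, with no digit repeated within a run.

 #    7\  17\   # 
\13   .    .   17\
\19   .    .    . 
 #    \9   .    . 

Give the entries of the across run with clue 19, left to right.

3 7 9

17 in 2 cells must be {8,9}.
The 9 across and the 17 down share only 8, so R3C3 = 8.
R2C3 = 17 − 8 = 9 completes the 17 down.
R3C2 = 9 − 8 = 1 completes the 9 across.
R2C2 = 7: the only remaining digit allowed by both the 19 across and the 17 down.
R1C2 = 17 − 8 = 9 completes the 17 down.
R2C1 = 19 − 16 = 3 completes the 19 across.
R1C1 = 13 − 9 = 4 completes the 13 across.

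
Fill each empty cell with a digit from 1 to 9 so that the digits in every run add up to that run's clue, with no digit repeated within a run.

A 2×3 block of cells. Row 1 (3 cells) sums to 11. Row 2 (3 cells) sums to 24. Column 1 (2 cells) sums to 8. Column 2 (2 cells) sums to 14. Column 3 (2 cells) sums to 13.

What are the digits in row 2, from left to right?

24 in 3 cells must be {7,8,9}.
The 24 across and the 8 down share only 7, so (2,1) = 7.
(1,1) = 8 − 7 = 1 completes the 8 down.
Nothing is forced directly, so branch on (1,2), whose candidates are 6 or 8. If (1,2) = 8: then (1,3) would have to be in {2} for the 11 across but in {4,5,6,7,8,9} for the 13 down — contradiction. So (1,2) = 6.
(1,3) = 11 − 7 = 4 completes the 11 across.
(2,2) = 14 − 6 = 8 completes the 14 down.
(2,3) = 24 − 15 = 9 completes the 24 across.

7, 8, 9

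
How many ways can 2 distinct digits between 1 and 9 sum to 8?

2 distinct digits from 1–9 sum between 3 and 17.
Enumerating: {1,7}, {2,6}, {3,5}.

3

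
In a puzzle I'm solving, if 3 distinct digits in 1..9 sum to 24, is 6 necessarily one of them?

No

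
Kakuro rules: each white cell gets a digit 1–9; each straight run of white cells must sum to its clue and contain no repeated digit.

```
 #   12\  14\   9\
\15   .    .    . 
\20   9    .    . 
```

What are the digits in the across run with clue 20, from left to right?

R1C1 = 12 − 9 = 3 completes the 12 down.
Nothing is forced directly, so branch on R1C2, whose candidates are 5 or 8. If R1C2 = 5: that forces R1C3 = 7, after which R2C2 would have to be in {3,4,5,6,7,8} for the 20 across but in {9} for the 14 down — contradiction. So R1C2 = 8.
R1C3 = 15 − 11 = 4 completes the 15 across.
R2C2 = 14 − 8 = 6 completes the 14 down.
R2C3 = 20 − 15 = 5 completes the 20 across.

9 6 5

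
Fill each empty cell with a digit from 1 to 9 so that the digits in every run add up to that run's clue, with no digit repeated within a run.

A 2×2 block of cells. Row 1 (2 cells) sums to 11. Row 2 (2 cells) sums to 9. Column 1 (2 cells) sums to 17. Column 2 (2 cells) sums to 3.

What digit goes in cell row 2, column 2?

1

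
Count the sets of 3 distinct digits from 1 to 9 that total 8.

3 distinct digits from 1–9 sum between 6 and 24.
Enumerating: {1,2,5}, {1,3,4}.

2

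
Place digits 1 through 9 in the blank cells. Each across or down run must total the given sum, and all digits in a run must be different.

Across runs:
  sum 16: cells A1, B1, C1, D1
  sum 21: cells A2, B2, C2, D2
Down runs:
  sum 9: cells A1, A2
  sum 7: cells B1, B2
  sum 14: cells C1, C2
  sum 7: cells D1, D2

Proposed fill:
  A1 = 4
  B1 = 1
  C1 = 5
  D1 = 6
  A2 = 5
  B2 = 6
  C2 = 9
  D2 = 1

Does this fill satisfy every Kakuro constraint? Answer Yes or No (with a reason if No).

Yes

Across: 4+1+5+6=16; 5+6+9+1=21. Down: 4+5=9; 1+6=7; 5+9=14; 6+1=7. No digit repeats within any run.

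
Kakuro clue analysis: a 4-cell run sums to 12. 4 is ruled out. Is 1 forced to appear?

The only way to make 12 from 4 distinct digits under that restriction is {1,2,3,6}, which contains 1.

Yes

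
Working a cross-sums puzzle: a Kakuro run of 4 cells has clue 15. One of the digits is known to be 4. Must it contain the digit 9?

No

Counterexample: {1,2,4,8} sums to 15 under that restriction without using 9.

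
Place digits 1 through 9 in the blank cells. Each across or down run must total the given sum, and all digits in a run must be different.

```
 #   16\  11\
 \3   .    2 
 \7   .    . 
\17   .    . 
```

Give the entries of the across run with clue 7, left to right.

3 in 2 cells must be {1,2}; 17 in 2 cells must be {8,9}.
R1C1 = 3 − 2 = 1 completes the 3 across.
Given what's placed, R2C1 must be 6 to fit the 7 across and 16 down.
R2C2 = 7 − 6 = 1 completes the 7 across.
R3C1 = 16 − 7 = 9 completes the 16 down.
R3C2 = 17 − 9 = 8 completes the 17 across.

6, 1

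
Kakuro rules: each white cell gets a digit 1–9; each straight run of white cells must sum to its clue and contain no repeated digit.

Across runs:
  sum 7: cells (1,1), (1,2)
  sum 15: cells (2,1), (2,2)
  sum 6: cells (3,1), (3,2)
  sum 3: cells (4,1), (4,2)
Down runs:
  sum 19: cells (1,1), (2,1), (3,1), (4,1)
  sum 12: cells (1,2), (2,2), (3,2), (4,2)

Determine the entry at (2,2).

3 in 2 cells must be {1,2}.
Only 6 fits (2,2) under both its across sum 15 and down sum 12.

6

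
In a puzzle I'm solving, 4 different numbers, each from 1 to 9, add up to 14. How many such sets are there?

5

4 distinct digits from 1–9 sum between 10 and 30.
Enumerating: {1,2,3,8}, {1,2,4,7}, {1,2,5,6}, {1,3,4,6}, {2,3,4,5}.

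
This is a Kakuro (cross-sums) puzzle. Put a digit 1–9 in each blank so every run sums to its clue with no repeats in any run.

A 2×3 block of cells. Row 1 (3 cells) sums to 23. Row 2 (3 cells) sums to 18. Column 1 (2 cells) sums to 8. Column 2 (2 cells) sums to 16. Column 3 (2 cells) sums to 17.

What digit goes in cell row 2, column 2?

23 in 3 cells must be {6,8,9}; 16 in 2 cells must be {7,9}; 17 in 2 cells must be {8,9}.
The 23 across and the 8 down share only 6, so (1,1) = 6.
Given what's placed, (1,2) must be 9 to fit the 23 across and 16 down.
(1,3) = 23 − 15 = 8 completes the 23 across.
(2,1) = 8 − 6 = 2 completes the 8 down.
(2,2) = 16 − 9 = 7 completes the 16 down.
(2,3) = 18 − 9 = 9 completes the 18 across.

7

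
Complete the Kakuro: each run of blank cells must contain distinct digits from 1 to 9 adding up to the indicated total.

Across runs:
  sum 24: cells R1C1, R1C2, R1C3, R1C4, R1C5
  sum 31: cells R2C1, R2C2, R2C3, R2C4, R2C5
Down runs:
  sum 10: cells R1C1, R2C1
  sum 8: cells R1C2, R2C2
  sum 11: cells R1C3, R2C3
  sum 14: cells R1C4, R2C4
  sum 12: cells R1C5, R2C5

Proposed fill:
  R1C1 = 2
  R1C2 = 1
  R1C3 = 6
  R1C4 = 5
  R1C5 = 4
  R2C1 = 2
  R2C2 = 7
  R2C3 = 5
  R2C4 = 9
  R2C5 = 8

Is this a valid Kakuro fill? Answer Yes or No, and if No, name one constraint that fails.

No — the across run R1C1–R1C5 sums to 18, not 24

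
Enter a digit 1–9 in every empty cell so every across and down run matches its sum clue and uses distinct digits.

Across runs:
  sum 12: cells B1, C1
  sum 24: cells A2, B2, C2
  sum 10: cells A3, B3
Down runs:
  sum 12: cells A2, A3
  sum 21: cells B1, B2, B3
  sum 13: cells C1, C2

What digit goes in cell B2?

24 in 3 cells must be {7,8,9}.
Nothing is forced directly, so branch on C2, whose candidates are 7 or 8 or 9. If C2 = 7: then C1 would have to be in {3,4,5,7,8,9} for the 12 across but in {6} for the 13 down — contradiction. If C2 = 8: that forces C1 = 5, B1 = 7, B2 = 9, after which B3 would have to be in {1,2,3,4,6,7,8,9} for the 10 across but in {5} for the 21 down — contradiction. So C2 = 9.
C1 = 13 − 9 = 4 completes the 13 down.
B1 = 12 − 4 = 8 completes the 12 across.
B2 = 7: the only remaining digit allowed by both the 24 across and the 21 down.
B3 = 21 − 15 = 6 completes the 21 down.
A2 = 24 − 16 = 8 completes the 24 across.
A3 = 10 − 6 = 4 completes the 10 across.

7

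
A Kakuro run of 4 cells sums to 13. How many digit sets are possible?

4 distinct digits from 1–9 sum between 10 and 30.
Enumerating: {1,2,3,7}, {1,2,4,6}, {1,3,4,5}.

3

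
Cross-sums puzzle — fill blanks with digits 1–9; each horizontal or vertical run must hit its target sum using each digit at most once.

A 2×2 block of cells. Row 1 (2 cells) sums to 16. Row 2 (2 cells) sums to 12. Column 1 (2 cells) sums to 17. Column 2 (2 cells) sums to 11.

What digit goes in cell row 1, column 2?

16 in 2 cells must be {7,9}; 17 in 2 cells must be {8,9}.
The 16 across and the 17 down share only 9, so (1,1) = 9.
(1,2) = 16 − 9 = 7 completes the 16 across.
(2,1) = 17 − 9 = 8 completes the 17 down.
(2,2) = 12 − 8 = 4 completes the 12 across.

7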